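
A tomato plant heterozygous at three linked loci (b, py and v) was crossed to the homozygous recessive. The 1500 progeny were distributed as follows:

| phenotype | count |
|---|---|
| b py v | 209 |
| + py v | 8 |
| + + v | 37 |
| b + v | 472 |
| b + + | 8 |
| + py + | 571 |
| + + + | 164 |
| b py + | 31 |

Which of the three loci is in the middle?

The two most frequent reciprocal classes, b + v and + py +, are the parental types, so the F1 was b + v / + py +.
The two rarest classes, b + + and + py v, are the double crossovers. Comparing them with the parentals, only the v allele has switched, so v is the middle locus and the order is py – v – b.

v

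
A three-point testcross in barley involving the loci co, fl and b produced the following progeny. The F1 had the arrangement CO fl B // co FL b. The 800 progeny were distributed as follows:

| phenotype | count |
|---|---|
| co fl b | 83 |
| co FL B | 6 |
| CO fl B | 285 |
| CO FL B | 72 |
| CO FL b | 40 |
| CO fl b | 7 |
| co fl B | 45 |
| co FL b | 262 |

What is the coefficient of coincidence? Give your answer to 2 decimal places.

0.63

The two rarest classes, CO fl b and co FL B, are the double crossovers. Comparing them with the parentals, only the b allele has switched, so b is the middle locus and the order is fl – b – co.
fl–b: (155 + 13)/800 = 0.2100; b–co: (85 + 13)/800 = 0.1225.
Expected DCO frequency = 0.2100 × 0.1225 ≈ 0.02572; observed = 13/800 ≈ 0.01625.
Coefficient of coincidence = 0.01625/0.02572 ≈ 0.63.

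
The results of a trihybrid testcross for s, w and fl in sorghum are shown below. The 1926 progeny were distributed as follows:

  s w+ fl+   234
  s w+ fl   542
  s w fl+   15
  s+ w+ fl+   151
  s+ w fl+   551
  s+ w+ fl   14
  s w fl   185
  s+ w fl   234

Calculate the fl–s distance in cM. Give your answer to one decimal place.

25.8 cM

The two most frequent reciprocal classes, s w+ fl and s+ w fl+, are the parental types, so the F1 was s w+ fl / s+ w fl+.
The two rarest classes, s+ w+ fl and s w fl+, are the double crossovers. Comparing them with the parentals, only the s allele has switched, so s is the middle locus and the order is w – s – fl.
Crossovers in the s–fl interval produce the single-crossover classes s w+ fl+ and s+ w fl (234 + 234 = 468) plus the double crossovers (29).
RF(s–fl) = (468 + 29) / 1926 = 497/1926 = 0.2580 → 25.8 cM.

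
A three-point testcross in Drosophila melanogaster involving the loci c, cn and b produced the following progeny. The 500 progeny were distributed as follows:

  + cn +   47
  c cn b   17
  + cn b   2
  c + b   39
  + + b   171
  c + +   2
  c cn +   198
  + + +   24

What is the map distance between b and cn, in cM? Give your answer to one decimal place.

The two most frequent reciprocal classes, c cn + and + + b, are the parental types, so the F1 was c cn + / + + b.
The two rarest classes, c + + and + cn b, are the double crossovers. Comparing them with the parentals, only the cn allele has switched, so cn is the middle locus and the order is c – cn – b.
Crossovers in the cn–b interval produce the single-crossover classes c cn b and + + + (17 + 24 = 41) plus the double crossovers (4).
RF(cn–b) = (41 + 4) / 500 = 45/500 = 0.0900 → 9.0 cM.

9.0 cM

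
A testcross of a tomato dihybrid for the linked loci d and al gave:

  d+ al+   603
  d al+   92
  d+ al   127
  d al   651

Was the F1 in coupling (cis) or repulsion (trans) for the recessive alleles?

cis

The two most frequent classes are d+ al+ (603) and d al (651); these are the parental (non-recombinant) types.
So the F1 carried d+ al+ on one chromosome and d al on the other — the recessive alleles are on the same chromosome (cis / coupling).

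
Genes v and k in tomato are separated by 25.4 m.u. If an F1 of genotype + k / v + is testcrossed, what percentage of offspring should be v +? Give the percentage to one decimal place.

A map distance of 25.4 m.u. corresponds to a recombination frequency of 0.254.
The F1 is + k / v +, so v + is a parental gamete class with expected frequency (1 − r)/2 = 0.746/2 = 0.3730.
That is 0.3730 = 37.3% of the progeny.

37.3%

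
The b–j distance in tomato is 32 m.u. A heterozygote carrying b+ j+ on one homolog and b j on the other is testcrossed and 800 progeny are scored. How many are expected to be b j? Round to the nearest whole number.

272

A map distance of 32 m.u. corresponds to a recombination frequency of 0.320.
The F1 is b+ j+ / b j, so b j is a parental gamete class with expected frequency (1 − r)/2 = 0.680/2 = 0.3400.
Expected number = 0.3400 × 800 = 272.00 ≈ 272.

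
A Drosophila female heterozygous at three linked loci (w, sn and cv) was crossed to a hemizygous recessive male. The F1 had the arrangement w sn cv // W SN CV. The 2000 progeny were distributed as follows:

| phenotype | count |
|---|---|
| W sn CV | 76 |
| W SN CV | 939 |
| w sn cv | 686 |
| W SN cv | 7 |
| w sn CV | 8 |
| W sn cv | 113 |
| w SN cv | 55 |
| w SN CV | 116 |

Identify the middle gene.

The two rarest classes, w sn CV and W SN cv, are the double crossovers. Comparing them with the parentals, only the cv allele has switched, so cv is the middle locus and the order is w – cv – sn.

cv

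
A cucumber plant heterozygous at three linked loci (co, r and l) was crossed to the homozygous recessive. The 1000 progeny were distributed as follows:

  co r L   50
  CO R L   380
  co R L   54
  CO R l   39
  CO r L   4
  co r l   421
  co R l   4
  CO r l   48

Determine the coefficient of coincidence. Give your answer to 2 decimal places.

The two most frequent reciprocal classes, co r l and CO R L, are the parental types, so the F1 was co r l / CO R L.
The two rarest classes, co R l and CO r L, are the double crossovers. Comparing them with the parentals, only the r allele has switched, so r is the middle locus and the order is l – r – co.
l–r: (89 + 8)/1000 = 0.0970; r–co: (102 + 8)/1000 = 0.1100.
Expected DCO frequency = 0.0970 × 0.1100 ≈ 0.01067; observed = 8/1000 ≈ 0.00800.
Coefficient of coincidence = 0.00800/0.01067 ≈ 0.75.

0.75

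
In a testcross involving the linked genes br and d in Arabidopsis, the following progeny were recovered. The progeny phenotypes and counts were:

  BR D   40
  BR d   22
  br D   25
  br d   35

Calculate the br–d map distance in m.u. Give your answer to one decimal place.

The two most frequent classes, BR D (40) and br d (35), are the parental types, so the F1 was BR D / br d.
The recombinant classes are BR d and br D: 22 + 25 = 47.
Recombination frequency = 47/122 = 0.3852 ≈ 38.5%, i.e. 38.5 m.u.

38.5 m.u.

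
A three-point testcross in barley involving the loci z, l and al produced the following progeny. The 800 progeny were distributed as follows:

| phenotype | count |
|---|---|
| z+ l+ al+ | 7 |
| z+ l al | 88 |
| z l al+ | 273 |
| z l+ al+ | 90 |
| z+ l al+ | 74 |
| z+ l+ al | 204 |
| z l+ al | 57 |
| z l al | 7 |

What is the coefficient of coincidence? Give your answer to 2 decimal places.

The two most frequent reciprocal classes, z+ l+ al and z l al+, are the parental types, so the F1 was z+ l+ al / z l al+.
The two rarest classes, z+ l+ al+ and z l al, are the double crossovers. Comparing them with the parentals, only the al allele has switched, so al is the middle locus and the order is z – al – l.
z–al: (131 + 14)/800 = 0.1812; al–l: (178 + 14)/800 = 0.2400.
Expected DCO frequency = 0.1812 × 0.2400 ≈ 0.04349; observed = 14/800 ≈ 0.01750.
Coefficient of coincidence = 0.01750/0.04349 ≈ 0.40.

0.40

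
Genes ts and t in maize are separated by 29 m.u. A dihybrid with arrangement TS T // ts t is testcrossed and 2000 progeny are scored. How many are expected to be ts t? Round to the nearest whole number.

A map distance of 29 m.u. corresponds to a recombination frequency of 0.290.
The F1 is TS T / ts t, so ts t is a parental gamete class with expected frequency (1 − r)/2 = 0.710/2 = 0.3550.
Expected number = 0.3550 × 2000 = 710.00 ≈ 710.

710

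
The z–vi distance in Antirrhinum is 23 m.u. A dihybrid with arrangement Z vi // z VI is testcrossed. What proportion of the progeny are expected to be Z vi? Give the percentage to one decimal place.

A map distance of 23 m.u. corresponds to a recombination frequency of 0.230.
The F1 is Z vi / z VI, so Z vi is a parental gamete class with expected frequency (1 − r)/2 = 0.770/2 = 0.3850.
That is 0.3850 = 38.5% of the progeny.

38.5%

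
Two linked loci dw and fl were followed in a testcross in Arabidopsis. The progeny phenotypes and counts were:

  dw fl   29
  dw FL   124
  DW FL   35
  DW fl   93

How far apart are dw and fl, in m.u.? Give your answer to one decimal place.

22.8 m.u.

The two most frequent classes, DW fl (93) and dw FL (124), are the parental types, so the F1 was DW fl / dw FL.
The recombinant classes are DW FL and dw fl: 35 + 29 = 64.
Recombination frequency = 64/281 = 0.2278 ≈ 22.8%, i.e. 22.8 m.u.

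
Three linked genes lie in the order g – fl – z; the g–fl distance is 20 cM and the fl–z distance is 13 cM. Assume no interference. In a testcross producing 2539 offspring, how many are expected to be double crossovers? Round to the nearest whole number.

66

Map distances give recombination frequencies of 0.200 and 0.130 for the two intervals.
With no interference, expected double-crossover frequency = 0.200 × 0.130 = 0.02600.
Expected number = 0.02600 × 2539 = 66.01 ≈ 66.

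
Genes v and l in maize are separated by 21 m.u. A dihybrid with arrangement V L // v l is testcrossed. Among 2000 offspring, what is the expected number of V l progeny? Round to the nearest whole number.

210

A map distance of 21 m.u. corresponds to a recombination frequency of 0.210.
The F1 is V L / v l, so V l is a recombinant gamete class with expected frequency r/2 = 0.210/2 = 0.1050.
Expected number = 0.1050 × 2000 = 210.00 ≈ 210.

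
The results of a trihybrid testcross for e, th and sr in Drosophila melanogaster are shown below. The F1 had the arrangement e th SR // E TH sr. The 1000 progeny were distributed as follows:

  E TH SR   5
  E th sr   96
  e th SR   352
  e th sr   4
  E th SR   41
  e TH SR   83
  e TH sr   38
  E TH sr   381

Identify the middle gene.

sr

The two rarest classes, e th sr and E TH SR, are the double crossovers. Comparing them with the parentals, only the sr allele has switched, so sr is the middle locus and the order is e – sr – th.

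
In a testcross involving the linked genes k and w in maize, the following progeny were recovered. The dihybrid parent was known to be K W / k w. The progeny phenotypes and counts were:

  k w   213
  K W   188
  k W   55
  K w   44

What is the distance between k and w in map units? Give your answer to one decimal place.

The recombinant classes are K w and k W: 44 + 55 = 99.
Recombination frequency = 99/500 = 0.1980 ≈ 19.8%, i.e. 19.8 map units.

19.8 map units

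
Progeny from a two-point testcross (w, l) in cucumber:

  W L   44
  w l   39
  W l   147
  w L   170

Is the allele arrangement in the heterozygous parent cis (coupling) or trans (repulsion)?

trans

The two most frequent classes are W l (147) and w L (170); these are the parental (non-recombinant) types.
So the F1 carried W l on one chromosome and w L on the other — the recessive alleles are on opposite chromosomes (trans / repulsion).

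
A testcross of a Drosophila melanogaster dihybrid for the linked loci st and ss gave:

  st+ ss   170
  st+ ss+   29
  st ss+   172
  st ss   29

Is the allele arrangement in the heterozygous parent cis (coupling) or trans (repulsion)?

The two most frequent classes are st+ ss (170) and st ss+ (172); these are the parental (non-recombinant) types.
So the F1 carried st+ ss on one chromosome and st ss+ on the other — the recessive alleles are on opposite chromosomes (trans / repulsion).

trans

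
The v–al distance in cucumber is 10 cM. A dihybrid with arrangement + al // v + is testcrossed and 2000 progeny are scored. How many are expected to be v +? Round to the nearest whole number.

A map distance of 10 cM corresponds to a recombination frequency of 0.100.
The F1 is + al / v +, so v + is a parental gamete class with expected frequency (1 − r)/2 = 0.900/2 = 0.4500.
Expected number = 0.4500 × 2000 = 900.00 ≈ 900.

900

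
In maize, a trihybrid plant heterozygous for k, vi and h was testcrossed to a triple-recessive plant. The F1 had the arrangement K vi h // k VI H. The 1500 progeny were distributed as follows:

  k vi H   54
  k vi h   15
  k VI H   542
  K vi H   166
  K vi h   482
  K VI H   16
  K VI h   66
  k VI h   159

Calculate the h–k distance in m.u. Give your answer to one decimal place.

The two rarest classes, k vi h and K VI H, are the double crossovers. Comparing them with the parentals, only the k allele has switched, so k is the middle locus and the order is h – k – vi.
Crossovers in the h–k interval produce the single-crossover classes K vi H and k VI h (166 + 159 = 325) plus the double crossovers (31).
RF(h–k) = (325 + 31) / 1500 = 356/1500 = 0.2373 → 23.7 m.u.

23.7 m.u.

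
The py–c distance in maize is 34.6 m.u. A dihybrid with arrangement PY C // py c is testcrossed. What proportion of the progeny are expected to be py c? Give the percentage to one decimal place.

A map distance of 34.6 m.u. corresponds to a recombination frequency of 0.346.
The F1 is PY C / py c, so py c is a parental gamete class with expected frequency (1 − r)/2 = 0.654/2 = 0.3270.
That is 0.3270 = 32.7% of the progeny.

32.7%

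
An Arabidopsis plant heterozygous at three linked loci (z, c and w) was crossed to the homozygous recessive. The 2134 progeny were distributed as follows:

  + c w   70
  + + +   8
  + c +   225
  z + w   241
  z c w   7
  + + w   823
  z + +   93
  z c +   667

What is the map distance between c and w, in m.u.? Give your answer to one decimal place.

The two most frequent reciprocal classes, z c + and + + w, are the parental types, so the F1 was z c + / + + w.
The two rarest classes, z c w and + + +, are the double crossovers. Comparing them with the parentals, only the w allele has switched, so w is the middle locus and the order is c – w – z.
Crossovers in the c–w interval produce the single-crossover classes z + + and + c w (93 + 70 = 163) plus the double crossovers (15).
RF(c–w) = (163 + 15) / 2134 = 178/2134 = 0.0834 → 8.3 m.u.

8.3 m.u.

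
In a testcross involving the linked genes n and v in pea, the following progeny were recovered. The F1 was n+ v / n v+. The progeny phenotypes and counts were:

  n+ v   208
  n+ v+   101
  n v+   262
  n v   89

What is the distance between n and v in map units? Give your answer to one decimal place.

28.8 map units

The recombinant classes are n+ v+ and n v: 101 + 89 = 190.
Recombination frequency = 190/660 = 0.2879 ≈ 28.8%, i.e. 28.8 map units.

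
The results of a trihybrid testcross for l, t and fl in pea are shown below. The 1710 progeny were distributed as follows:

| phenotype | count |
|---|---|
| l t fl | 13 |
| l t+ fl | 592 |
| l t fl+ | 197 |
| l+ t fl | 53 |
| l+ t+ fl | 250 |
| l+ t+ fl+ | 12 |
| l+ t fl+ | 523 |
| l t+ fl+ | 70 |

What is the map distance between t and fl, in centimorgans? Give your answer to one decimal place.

8.7 centimorgans

The two most frequent reciprocal classes, l t+ fl and l+ t fl+, are the parental types, so the F1 was l t+ fl / l+ t fl+.
The two rarest classes, l t fl and l+ t+ fl+, are the double crossovers. Comparing them with the parentals, only the t allele has switched, so t is the middle locus and the order is fl – t – l.
Crossovers in the fl–t interval produce the single-crossover classes l t+ fl+ and l+ t fl (70 + 53 = 123) plus the double crossovers (25).
RF(fl–t) = (123 + 25) / 1710 = 148/1710 = 0.0865 → 8.7 centimorgans.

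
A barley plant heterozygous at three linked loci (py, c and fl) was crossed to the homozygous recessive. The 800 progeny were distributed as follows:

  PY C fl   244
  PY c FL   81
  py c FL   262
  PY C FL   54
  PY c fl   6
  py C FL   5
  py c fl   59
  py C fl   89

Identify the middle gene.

c

The two most frequent reciprocal classes, py c FL and PY C fl, are the parental types, so the F1 was py c FL / PY C fl.
The two rarest classes, py C FL and PY c fl, are the double crossovers. Comparing them with the parentals, only the c allele has switched, so c is the middle locus and the order is py – c – fl.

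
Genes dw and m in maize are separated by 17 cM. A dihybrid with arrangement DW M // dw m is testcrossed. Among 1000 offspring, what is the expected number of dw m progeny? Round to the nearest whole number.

415

A map distance of 17 cM corresponds to a recombination frequency of 0.170.
The F1 is DW M / dw m, so dw m is a parental gamete class with expected frequency (1 − r)/2 = 0.830/2 = 0.4150.
Expected number = 0.4150 × 1000 = 415.00 ≈ 415.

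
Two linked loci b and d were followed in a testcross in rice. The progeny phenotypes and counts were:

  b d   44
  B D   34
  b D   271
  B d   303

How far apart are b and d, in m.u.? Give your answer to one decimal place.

The two most frequent classes, B d (303) and b D (271), are the parental types, so the F1 was B d / b D.
The recombinant classes are B D and b d: 34 + 44 = 78.
Recombination frequency = 78/652 = 0.1196 ≈ 12.0%, i.e. 12.0 m.u.

12.0 m.u.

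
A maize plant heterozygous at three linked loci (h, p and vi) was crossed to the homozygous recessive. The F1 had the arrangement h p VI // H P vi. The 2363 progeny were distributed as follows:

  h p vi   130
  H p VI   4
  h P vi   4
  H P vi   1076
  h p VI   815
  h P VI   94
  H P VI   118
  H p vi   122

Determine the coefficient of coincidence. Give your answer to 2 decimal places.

The two rarest classes, H p VI and h P vi, are the double crossovers. Comparing them with the parentals, only the h allele has switched, so h is the middle locus and the order is p – h – vi.
p–h: (216 + 8)/2363 = 0.0948; h–vi: (248 + 8)/2363 = 0.1083.
Expected DCO frequency = 0.0948 × 0.1083 ≈ 0.01027; observed = 8/2363 ≈ 0.00339.
Coefficient of coincidence = 0.00339/0.01027 ≈ 0.33.

0.33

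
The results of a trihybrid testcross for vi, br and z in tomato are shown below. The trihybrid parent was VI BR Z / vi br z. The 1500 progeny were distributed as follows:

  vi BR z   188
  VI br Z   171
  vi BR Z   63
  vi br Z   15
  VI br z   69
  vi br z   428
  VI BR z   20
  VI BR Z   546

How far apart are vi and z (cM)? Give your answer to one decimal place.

11.1 cM

The two rarest classes, VI BR z and vi br Z, are the double crossovers. Comparing them with the parentals, only the z allele has switched, so z is the middle locus and the order is vi – z – br.
Crossovers in the vi–z interval produce the single-crossover classes vi BR Z and VI br z (63 + 69 = 132) plus the double crossovers (35).
RF(vi–z) = (132 + 35) / 1500 = 167/1500 = 0.1113 → 11.1 cM.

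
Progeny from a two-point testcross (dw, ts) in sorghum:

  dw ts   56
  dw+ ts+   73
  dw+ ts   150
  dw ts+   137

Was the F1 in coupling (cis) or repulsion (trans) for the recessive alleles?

The two most frequent classes are dw+ ts (150) and dw ts+ (137); these are the parental (non-recombinant) types.
So the F1 carried dw+ ts on one chromosome and dw ts+ on the other — the recessive alleles are on opposite chromosomes (trans / repulsion).

trans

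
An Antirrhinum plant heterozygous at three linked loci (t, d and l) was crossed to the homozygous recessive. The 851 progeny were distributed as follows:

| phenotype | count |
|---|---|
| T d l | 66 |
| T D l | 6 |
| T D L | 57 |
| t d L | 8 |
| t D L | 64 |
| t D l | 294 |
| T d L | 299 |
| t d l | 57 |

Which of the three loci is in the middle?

t

The two most frequent reciprocal classes, t D l and T d L, are the parental types, so the F1 was t D l / T d L.
The two rarest classes, T D l and t d L, are the double crossovers. Comparing them with the parentals, only the t allele has switched, so t is the middle locus and the order is l – t – d.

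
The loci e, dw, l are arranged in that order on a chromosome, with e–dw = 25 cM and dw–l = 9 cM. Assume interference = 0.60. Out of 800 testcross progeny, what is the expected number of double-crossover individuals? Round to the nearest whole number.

Map distances give recombination frequencies of 0.250 and 0.090 for the two intervals.
With interference 0.60 (so coincidence = 0.40), expected double-crossover frequency = 0.250 × 0.090 × 0.40 = 0.00900.
Expected number = 0.00900 × 800 = 7.20 ≈ 7.

7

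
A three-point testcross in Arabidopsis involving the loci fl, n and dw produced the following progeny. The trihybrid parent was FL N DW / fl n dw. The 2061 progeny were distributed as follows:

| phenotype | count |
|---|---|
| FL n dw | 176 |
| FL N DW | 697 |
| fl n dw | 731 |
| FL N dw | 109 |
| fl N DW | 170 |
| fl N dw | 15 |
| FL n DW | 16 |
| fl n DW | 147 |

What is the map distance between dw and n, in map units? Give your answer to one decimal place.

13.9 map units

The two rarest classes, FL n DW and fl N dw, are the double crossovers. Comparing them with the parentals, only the n allele has switched, so n is the middle locus and the order is fl – n – dw.
Crossovers in the n–dw interval produce the single-crossover classes FL N dw and fl n DW (109 + 147 = 256) plus the double crossovers (31).
RF(n–dw) = (256 + 31) / 2061 = 287/2061 = 0.1393 → 13.9 map units.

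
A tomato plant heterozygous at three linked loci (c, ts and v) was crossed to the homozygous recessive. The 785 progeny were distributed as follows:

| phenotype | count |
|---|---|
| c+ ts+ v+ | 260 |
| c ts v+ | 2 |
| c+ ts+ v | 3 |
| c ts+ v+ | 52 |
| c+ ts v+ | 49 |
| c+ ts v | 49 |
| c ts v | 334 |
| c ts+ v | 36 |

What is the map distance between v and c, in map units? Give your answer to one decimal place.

13.5 map units

The two most frequent reciprocal classes, c+ ts+ v+ and c ts v, are the parental types, so the F1 was c+ ts+ v+ / c ts v.
The two rarest classes, c+ ts+ v and c ts v+, are the double crossovers. Comparing them with the parentals, only the v allele has switched, so v is the middle locus and the order is ts – v – c.
Crossovers in the v–c interval produce the single-crossover classes c ts+ v+ and c+ ts v (52 + 49 = 101) plus the double crossovers (5).
RF(v–c) = (101 + 5) / 785 = 106/785 = 0.1350 → 13.5 map units.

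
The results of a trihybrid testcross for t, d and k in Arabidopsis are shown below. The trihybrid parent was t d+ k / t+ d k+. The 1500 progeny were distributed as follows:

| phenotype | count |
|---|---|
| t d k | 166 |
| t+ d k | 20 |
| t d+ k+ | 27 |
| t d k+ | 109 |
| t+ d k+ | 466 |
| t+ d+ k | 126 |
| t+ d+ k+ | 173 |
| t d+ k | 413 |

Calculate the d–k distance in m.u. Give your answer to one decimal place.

The two rarest classes, t d+ k+ and t+ d k, are the double crossovers. Comparing them with the parentals, only the k allele has switched, so k is the middle locus and the order is t – k – d.
Crossovers in the k–d interval produce the single-crossover classes t d k and t+ d+ k+ (166 + 173 = 339) plus the double crossovers (47).
RF(k–d) = (339 + 47) / 1500 = 386/1500 = 0.2573 → 25.7 m.u.

25.7 m.u.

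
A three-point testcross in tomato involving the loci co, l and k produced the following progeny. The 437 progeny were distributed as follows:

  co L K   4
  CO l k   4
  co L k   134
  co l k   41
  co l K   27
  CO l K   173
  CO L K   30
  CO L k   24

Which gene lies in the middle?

k

The two most frequent reciprocal classes, co L k and CO l K, are the parental types, so the F1 was co L k / CO l K.
The two rarest classes, co L K and CO l k, are the double crossovers. Comparing them with the parentals, only the k allele has switched, so k is the middle locus and the order is l – k – co.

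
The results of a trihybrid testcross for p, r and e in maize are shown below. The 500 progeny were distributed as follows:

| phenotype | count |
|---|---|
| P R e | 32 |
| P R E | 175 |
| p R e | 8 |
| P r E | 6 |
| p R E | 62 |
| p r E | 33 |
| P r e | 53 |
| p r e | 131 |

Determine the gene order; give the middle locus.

The two most frequent reciprocal classes, p r e and P R E, are the parental types, so the F1 was p r e / P R E.
The two rarest classes, p R e and P r E, are the double crossovers. Comparing them with the parentals, only the r allele has switched, so r is the middle locus and the order is e – r – p.

r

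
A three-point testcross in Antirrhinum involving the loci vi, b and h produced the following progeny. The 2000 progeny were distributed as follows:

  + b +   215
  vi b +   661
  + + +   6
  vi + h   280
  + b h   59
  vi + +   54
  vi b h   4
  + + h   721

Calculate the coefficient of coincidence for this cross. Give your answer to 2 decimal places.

The two most frequent reciprocal classes, vi b + and + + h, are the parental types, so the F1 was vi b + / + + h.
The two rarest classes, vi b h and + + +, are the double crossovers. Comparing them with the parentals, only the h allele has switched, so h is the middle locus and the order is b – h – vi.
b–h: (113 + 10)/2000 = 0.0615; h–vi: (495 + 10)/2000 = 0.2525.
Expected DCO frequency = 0.0615 × 0.2525 ≈ 0.01553; observed = 10/2000 ≈ 0.00500.
Coefficient of coincidence = 0.00500/0.01553 ≈ 0.32.

0.32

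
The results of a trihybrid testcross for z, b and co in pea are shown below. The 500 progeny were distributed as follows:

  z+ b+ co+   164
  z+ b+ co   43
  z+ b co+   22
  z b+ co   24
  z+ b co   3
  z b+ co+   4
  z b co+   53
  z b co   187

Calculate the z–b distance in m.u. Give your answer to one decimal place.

The two most frequent reciprocal classes, z+ b+ co+ and z b co, are the parental types, so the F1 was z+ b+ co+ / z b co.
The two rarest classes, z b+ co+ and z+ b co, are the double crossovers. Comparing them with the parentals, only the z allele has switched, so z is the middle locus and the order is co – z – b.
Crossovers in the z–b interval produce the single-crossover classes z+ b co+ and z b+ co (22 + 24 = 46) plus the double crossovers (7).
RF(z–b) = (46 + 7) / 500 = 53/500 = 0.1060 → 10.6 m.u.

10.6 m.u.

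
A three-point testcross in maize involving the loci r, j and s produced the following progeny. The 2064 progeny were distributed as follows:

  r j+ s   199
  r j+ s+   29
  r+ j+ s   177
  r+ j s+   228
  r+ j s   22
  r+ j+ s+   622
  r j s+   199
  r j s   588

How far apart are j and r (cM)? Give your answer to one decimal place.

23.2 cM

The two most frequent reciprocal classes, r+ j+ s+ and r j s, are the parental types, so the F1 was r+ j+ s+ / r j s.
The two rarest classes, r j+ s+ and r+ j s, are the double crossovers. Comparing them with the parentals, only the r allele has switched, so r is the middle locus and the order is j – r – s.
Crossovers in the j–r interval produce the single-crossover classes r+ j s+ and r j+ s (228 + 199 = 427) plus the double crossovers (51).
RF(j–r) = (427 + 51) / 2064 = 478/2064 = 0.2316 → 23.2 cM.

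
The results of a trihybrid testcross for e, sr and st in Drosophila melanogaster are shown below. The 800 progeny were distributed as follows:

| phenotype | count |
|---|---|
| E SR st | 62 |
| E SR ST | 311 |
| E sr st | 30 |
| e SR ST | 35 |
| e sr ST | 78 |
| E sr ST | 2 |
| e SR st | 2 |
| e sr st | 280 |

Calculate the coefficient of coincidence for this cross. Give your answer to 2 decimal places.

0.32

The two most frequent reciprocal classes, e sr st and E SR ST, are the parental types, so the F1 was e sr st / E SR ST.
The two rarest classes, e SR st and E sr ST, are the double crossovers. Comparing them with the parentals, only the sr allele has switched, so sr is the middle locus and the order is e – sr – st.
e–sr: (65 + 4)/800 = 0.0862; sr–st: (140 + 4)/800 = 0.1800.
Expected DCO frequency = 0.0862 × 0.1800 ≈ 0.01552; observed = 4/800 ≈ 0.00500.
Coefficient of coincidence = 0.00500/0.01552 ≈ 0.32.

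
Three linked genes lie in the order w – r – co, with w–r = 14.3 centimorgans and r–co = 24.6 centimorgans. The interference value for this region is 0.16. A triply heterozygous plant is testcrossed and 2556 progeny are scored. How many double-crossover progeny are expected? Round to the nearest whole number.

76

Map distances give recombination frequencies of 0.143 and 0.246 for the two intervals.
With interference 0.16 (so coincidence = 0.84), expected double-crossover frequency = 0.143 × 0.246 × 0.84 = 0.02955.
Expected number = 0.02955 × 2556 = 75.53 ≈ 76.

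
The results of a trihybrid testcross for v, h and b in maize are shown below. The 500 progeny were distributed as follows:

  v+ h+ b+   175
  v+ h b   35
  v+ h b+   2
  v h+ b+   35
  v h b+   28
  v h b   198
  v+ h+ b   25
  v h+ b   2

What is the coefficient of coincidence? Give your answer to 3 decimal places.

The two most frequent reciprocal classes, v h b and v+ h+ b+, are the parental types, so the F1 was v h b / v+ h+ b+.
The two rarest classes, v h+ b and v+ h b+, are the double crossovers. Comparing them with the parentals, only the h allele has switched, so h is the middle locus and the order is b – h – v.
b–h: (53 + 4)/500 = 0.1140; h–v: (70 + 4)/500 = 0.1480.
Expected DCO frequency = 0.1140 × 0.1480 ≈ 0.01687; observed = 4/500 ≈ 0.00800.
Coefficient of coincidence = 0.00800/0.01687 ≈ 0.474.

0.474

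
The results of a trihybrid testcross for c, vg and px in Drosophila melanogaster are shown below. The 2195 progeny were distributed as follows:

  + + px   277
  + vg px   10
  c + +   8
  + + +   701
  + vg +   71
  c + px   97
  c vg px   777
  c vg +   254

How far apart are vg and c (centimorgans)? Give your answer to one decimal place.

8.5 centimorgans

The two most frequent reciprocal classes, + + + and c vg px, are the parental types, so the F1 was + + + / c vg px.
The two rarest classes, c + + and + vg px, are the double crossovers. Comparing them with the parentals, only the c allele has switched, so c is the middle locus and the order is px – c – vg.
Crossovers in the c–vg interval produce the single-crossover classes + vg + and c + px (71 + 97 = 168) plus the double crossovers (18).
RF(c–vg) = (168 + 18) / 2195 = 186/2195 = 0.0847 → 8.5 centimorgans.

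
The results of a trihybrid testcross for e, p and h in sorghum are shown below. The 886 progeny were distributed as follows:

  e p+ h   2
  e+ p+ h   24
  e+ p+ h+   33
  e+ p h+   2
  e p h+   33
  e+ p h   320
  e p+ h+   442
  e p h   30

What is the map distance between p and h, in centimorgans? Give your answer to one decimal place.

6.9 centimorgans

The two most frequent reciprocal classes, e p+ h+ and e+ p h, are the parental types, so the F1 was e p+ h+ / e+ p h.
The two rarest classes, e p+ h and e+ p h+, are the double crossovers. Comparing them with the parentals, only the h allele has switched, so h is the middle locus and the order is p – h – e.
Crossovers in the p–h interval produce the single-crossover classes e p h+ and e+ p+ h (33 + 24 = 57) plus the double crossovers (4).
RF(p–h) = (57 + 4) / 886 = 61/886 = 0.0688 → 6.9 centimorgans.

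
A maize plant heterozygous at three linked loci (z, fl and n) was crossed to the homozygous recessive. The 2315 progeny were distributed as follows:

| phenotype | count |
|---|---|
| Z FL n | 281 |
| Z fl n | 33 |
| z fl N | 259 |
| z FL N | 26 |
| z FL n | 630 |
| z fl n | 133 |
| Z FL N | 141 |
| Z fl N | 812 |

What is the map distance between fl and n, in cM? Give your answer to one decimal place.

The two most frequent reciprocal classes, z FL n and Z fl N, are the parental types, so the F1 was z FL n / Z fl N.
The two rarest classes, z FL N and Z fl n, are the double crossovers. Comparing them with the parentals, only the n allele has switched, so n is the middle locus and the order is fl – n – z.
Crossovers in the fl–n interval produce the single-crossover classes z fl n and Z FL N (133 + 141 = 274) plus the double crossovers (59).
RF(fl–n) = (274 + 59) / 2315 = 333/2315 = 0.1438 → 14.4 cM.

14.4 cM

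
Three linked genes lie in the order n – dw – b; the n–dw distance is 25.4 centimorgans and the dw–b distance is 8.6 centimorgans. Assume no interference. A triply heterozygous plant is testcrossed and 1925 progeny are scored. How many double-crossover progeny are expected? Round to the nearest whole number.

42

Map distances give recombination frequencies of 0.254 and 0.086 for the two intervals.
With no interference, expected double-crossover frequency = 0.254 × 0.086 = 0.02184.
Expected number = 0.02184 × 1925 = 42.05 ≈ 42.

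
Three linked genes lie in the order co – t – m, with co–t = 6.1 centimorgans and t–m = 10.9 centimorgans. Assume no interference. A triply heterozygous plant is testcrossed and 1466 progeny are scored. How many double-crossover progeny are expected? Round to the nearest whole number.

Map distances give recombination frequencies of 0.061 and 0.109 for the two intervals.
With no interference, expected double-crossover frequency = 0.061 × 0.109 = 0.00665.
Expected number = 0.00665 × 1466 = 9.75 ≈ 10.

10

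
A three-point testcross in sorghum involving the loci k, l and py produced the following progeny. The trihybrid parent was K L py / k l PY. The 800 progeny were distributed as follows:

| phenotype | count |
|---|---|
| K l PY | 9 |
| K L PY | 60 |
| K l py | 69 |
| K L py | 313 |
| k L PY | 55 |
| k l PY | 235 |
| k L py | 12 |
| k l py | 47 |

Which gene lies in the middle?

The two rarest classes, k L py and K l PY, are the double crossovers. Comparing them with the parentals, only the k allele has switched, so k is the middle locus and the order is py – k – l.

k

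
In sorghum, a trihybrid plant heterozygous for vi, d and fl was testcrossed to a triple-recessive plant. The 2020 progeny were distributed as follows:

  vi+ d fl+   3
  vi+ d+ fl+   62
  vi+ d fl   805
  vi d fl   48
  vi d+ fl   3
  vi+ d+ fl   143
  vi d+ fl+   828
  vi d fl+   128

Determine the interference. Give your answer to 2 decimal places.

0.62

The two most frequent reciprocal classes, vi+ d fl and vi d+ fl+, are the parental types, so the F1 was vi+ d fl / vi d+ fl+.
The two rarest classes, vi+ d fl+ and vi d+ fl, are the double crossovers. Comparing them with the parentals, only the fl allele has switched, so fl is the middle locus and the order is d – fl – vi.
d–fl: (271 + 6)/2020 = 0.1371; fl–vi: (110 + 6)/2020 = 0.0574.
Expected DCO frequency = 0.1371 × 0.0574 ≈ 0.00787; observed = 6/2020 ≈ 0.00297.
Coefficient of coincidence = 0.00297/0.00787 ≈ 0.38; interference = 1 − 0.38 = 0.62.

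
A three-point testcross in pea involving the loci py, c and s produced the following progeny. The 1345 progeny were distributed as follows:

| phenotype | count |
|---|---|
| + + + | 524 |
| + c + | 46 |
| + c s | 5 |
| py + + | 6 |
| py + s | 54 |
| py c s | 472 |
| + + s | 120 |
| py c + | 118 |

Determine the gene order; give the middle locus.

py

The two most frequent reciprocal classes, py c s and + + +, are the parental types, so the F1 was py c s / + + +.
The two rarest classes, + c s and py + +, are the double crossovers. Comparing them with the parentals, only the py allele has switched, so py is the middle locus and the order is c – py – s.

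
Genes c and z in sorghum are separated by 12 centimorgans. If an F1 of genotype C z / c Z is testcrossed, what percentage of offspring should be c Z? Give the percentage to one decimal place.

A map distance of 12 centimorgans corresponds to a recombination frequency of 0.120.
The F1 is C z / c Z, so c Z is a parental gamete class with expected frequency (1 − r)/2 = 0.880/2 = 0.4400.
That is 0.4400 = 44.0% of the progeny.

44.0%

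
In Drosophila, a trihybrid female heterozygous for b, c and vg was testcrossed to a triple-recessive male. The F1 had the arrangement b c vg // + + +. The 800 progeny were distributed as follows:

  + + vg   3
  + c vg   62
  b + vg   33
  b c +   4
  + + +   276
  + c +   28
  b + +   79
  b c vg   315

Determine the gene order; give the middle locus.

The two rarest classes, b c + and + + vg, are the double crossovers. Comparing them with the parentals, only the vg allele has switched, so vg is the middle locus and the order is b – vg – c.

vg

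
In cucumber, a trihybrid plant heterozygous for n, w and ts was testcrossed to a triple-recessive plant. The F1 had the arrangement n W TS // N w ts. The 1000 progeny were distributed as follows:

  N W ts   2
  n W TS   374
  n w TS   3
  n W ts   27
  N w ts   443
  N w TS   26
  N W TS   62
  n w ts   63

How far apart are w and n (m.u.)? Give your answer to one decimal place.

13.0 m.u.

The two rarest classes, n w TS and N W ts, are the double crossovers. Comparing them with the parentals, only the w allele has switched, so w is the middle locus and the order is n – w – ts.
Crossovers in the n–w interval produce the single-crossover classes N W TS and n w ts (62 + 63 = 125) plus the double crossovers (5).
RF(n–w) = (125 + 5) / 1000 = 130/1000 = 0.1300 → 13.0 m.u.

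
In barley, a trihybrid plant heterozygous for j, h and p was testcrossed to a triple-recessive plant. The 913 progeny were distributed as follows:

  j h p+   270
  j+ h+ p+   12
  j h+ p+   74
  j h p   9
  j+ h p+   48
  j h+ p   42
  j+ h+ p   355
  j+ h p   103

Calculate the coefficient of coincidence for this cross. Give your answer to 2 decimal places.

0.87

The two most frequent reciprocal classes, j h p+ and j+ h+ p, are the parental types, so the F1 was j h p+ / j+ h+ p.
The two rarest classes, j h p and j+ h+ p+, are the double crossovers. Comparing them with the parentals, only the p allele has switched, so p is the middle locus and the order is h – p – j.
h–p: (177 + 21)/913 = 0.2169; p–j: (90 + 21)/913 = 0.1216.
Expected DCO frequency = 0.2169 × 0.1216 ≈ 0.02638; observed = 21/913 ≈ 0.02300.
Coefficient of coincidence = 0.02300/0.02638 ≈ 0.87.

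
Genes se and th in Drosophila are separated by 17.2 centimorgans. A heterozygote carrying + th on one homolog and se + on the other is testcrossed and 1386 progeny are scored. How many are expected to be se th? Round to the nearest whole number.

119

A map distance of 17.2 centimorgans corresponds to a recombination frequency of 0.172.
The F1 is + th / se +, so se th is a recombinant gamete class with expected frequency r/2 = 0.172/2 = 0.0860.
Expected number = 0.0860 × 1386 = 119.20 ≈ 119.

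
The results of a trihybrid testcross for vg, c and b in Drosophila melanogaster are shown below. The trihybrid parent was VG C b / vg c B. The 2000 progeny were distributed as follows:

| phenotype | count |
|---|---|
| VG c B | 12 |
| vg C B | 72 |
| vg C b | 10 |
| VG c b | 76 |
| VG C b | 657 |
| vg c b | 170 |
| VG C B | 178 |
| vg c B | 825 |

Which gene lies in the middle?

vg

The two rarest classes, vg C b and VG c B, are the double crossovers. Comparing them with the parentals, only the vg allele has switched, so vg is the middle locus and the order is c – vg – b.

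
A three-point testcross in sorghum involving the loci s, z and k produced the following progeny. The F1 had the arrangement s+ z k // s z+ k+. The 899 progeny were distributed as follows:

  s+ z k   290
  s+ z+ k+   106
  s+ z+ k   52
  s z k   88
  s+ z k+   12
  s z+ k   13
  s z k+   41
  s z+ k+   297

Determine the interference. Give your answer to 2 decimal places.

0.13

The two rarest classes, s+ z k+ and s z+ k, are the double crossovers. Comparing them with the parentals, only the k allele has switched, so k is the middle locus and the order is s – k – z.
s–k: (194 + 25)/899 = 0.2436; k–z: (93 + 25)/899 = 0.1313.
Expected DCO frequency = 0.2436 × 0.1313 ≈ 0.03198; observed = 25/899 ≈ 0.02781.
Coefficient of coincidence = 0.02781/0.03198 ≈ 0.87; interference = 1 − 0.87 = 0.13.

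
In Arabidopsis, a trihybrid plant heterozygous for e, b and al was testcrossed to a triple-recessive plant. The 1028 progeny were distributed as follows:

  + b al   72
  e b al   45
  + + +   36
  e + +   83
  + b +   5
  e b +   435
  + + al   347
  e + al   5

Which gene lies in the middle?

The two most frequent reciprocal classes, e b + and + + al, are the parental types, so the F1 was e b + / + + al.
The two rarest classes, + b + and e + al, are the double crossovers. Comparing them with the parentals, only the e allele has switched, so e is the middle locus and the order is al – e – b.

e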